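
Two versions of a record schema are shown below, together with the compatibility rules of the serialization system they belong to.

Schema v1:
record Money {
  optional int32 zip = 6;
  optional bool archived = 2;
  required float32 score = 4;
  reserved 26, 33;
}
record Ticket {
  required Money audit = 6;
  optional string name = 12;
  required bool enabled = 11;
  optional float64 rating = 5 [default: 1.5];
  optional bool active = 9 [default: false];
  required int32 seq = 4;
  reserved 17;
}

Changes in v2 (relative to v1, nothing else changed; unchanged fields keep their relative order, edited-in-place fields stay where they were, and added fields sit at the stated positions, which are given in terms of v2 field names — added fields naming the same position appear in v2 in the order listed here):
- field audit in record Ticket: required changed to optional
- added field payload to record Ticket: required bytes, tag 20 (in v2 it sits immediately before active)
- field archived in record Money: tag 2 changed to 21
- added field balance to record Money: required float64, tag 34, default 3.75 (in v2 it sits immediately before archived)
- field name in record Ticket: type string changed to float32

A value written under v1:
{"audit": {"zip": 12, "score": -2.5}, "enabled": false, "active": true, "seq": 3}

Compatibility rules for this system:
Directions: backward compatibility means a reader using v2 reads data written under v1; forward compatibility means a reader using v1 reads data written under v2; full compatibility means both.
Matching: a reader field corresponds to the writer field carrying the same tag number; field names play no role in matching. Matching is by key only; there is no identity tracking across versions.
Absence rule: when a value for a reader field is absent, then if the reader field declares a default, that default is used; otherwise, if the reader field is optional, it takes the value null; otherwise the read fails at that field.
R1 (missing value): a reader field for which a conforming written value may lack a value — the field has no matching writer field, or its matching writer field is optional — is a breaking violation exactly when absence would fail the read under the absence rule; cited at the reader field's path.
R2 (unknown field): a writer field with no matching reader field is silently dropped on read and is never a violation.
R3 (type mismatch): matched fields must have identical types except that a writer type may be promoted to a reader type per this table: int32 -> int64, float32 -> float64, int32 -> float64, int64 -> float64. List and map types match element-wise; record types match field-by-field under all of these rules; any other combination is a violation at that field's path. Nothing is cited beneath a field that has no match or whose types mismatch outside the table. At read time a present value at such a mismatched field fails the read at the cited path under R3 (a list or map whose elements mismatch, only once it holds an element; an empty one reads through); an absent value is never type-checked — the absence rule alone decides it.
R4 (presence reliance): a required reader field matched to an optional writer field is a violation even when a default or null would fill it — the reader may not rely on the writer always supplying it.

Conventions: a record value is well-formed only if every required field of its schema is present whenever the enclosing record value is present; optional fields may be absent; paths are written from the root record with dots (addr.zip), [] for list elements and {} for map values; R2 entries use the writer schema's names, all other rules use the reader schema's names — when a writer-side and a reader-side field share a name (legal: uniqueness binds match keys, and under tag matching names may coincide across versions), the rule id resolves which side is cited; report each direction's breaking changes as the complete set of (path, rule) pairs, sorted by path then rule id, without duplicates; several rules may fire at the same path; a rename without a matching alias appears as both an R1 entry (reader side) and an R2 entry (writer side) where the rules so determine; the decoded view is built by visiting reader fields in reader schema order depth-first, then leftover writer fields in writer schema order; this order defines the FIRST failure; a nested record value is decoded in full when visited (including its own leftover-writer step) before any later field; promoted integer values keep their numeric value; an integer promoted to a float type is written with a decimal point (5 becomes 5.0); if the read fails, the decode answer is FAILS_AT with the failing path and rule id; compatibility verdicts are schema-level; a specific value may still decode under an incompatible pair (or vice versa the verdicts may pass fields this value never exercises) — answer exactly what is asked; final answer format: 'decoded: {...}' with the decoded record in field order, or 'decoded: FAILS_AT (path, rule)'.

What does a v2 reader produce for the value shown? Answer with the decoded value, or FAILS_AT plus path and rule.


decoded: FAILS_AT (payload, R1)

the writer's type comes first in each Ticket pair
decode walk for Ticket under reader schema v2:
  audit.zip := 12
  audit.balance := 3.75 (no value, default fills)
  audit.archived := null (not supplied -> null)
  audit.score := -2.5
  name := null (not supplied -> null)
  enabled := false
  rating := 1.5 (no value, default fills)
  read fails at payload under R1 (no fill)
  => FAILS_AT (payload, R1)
the other Ticket changes do not affect what is asked:
  field audit in record Ticket: required changed to optional -> a verdict-level change on Ticket — the shown value reads the same
  field archived in record Money: tag 2 changed to 21 -> fires no rule on Ticket under this dialect and leaves the result unchanged
  added field balance to record Money: required float64, tag 34, default 3.75 (in v2 it sits immediately before archived) -> fires no rule on Ticket under this dialect and leaves the result unchanged
  field name in record Ticket: type string changed to float32 -> a verdict-level change on Ticket — the shown value reads the same


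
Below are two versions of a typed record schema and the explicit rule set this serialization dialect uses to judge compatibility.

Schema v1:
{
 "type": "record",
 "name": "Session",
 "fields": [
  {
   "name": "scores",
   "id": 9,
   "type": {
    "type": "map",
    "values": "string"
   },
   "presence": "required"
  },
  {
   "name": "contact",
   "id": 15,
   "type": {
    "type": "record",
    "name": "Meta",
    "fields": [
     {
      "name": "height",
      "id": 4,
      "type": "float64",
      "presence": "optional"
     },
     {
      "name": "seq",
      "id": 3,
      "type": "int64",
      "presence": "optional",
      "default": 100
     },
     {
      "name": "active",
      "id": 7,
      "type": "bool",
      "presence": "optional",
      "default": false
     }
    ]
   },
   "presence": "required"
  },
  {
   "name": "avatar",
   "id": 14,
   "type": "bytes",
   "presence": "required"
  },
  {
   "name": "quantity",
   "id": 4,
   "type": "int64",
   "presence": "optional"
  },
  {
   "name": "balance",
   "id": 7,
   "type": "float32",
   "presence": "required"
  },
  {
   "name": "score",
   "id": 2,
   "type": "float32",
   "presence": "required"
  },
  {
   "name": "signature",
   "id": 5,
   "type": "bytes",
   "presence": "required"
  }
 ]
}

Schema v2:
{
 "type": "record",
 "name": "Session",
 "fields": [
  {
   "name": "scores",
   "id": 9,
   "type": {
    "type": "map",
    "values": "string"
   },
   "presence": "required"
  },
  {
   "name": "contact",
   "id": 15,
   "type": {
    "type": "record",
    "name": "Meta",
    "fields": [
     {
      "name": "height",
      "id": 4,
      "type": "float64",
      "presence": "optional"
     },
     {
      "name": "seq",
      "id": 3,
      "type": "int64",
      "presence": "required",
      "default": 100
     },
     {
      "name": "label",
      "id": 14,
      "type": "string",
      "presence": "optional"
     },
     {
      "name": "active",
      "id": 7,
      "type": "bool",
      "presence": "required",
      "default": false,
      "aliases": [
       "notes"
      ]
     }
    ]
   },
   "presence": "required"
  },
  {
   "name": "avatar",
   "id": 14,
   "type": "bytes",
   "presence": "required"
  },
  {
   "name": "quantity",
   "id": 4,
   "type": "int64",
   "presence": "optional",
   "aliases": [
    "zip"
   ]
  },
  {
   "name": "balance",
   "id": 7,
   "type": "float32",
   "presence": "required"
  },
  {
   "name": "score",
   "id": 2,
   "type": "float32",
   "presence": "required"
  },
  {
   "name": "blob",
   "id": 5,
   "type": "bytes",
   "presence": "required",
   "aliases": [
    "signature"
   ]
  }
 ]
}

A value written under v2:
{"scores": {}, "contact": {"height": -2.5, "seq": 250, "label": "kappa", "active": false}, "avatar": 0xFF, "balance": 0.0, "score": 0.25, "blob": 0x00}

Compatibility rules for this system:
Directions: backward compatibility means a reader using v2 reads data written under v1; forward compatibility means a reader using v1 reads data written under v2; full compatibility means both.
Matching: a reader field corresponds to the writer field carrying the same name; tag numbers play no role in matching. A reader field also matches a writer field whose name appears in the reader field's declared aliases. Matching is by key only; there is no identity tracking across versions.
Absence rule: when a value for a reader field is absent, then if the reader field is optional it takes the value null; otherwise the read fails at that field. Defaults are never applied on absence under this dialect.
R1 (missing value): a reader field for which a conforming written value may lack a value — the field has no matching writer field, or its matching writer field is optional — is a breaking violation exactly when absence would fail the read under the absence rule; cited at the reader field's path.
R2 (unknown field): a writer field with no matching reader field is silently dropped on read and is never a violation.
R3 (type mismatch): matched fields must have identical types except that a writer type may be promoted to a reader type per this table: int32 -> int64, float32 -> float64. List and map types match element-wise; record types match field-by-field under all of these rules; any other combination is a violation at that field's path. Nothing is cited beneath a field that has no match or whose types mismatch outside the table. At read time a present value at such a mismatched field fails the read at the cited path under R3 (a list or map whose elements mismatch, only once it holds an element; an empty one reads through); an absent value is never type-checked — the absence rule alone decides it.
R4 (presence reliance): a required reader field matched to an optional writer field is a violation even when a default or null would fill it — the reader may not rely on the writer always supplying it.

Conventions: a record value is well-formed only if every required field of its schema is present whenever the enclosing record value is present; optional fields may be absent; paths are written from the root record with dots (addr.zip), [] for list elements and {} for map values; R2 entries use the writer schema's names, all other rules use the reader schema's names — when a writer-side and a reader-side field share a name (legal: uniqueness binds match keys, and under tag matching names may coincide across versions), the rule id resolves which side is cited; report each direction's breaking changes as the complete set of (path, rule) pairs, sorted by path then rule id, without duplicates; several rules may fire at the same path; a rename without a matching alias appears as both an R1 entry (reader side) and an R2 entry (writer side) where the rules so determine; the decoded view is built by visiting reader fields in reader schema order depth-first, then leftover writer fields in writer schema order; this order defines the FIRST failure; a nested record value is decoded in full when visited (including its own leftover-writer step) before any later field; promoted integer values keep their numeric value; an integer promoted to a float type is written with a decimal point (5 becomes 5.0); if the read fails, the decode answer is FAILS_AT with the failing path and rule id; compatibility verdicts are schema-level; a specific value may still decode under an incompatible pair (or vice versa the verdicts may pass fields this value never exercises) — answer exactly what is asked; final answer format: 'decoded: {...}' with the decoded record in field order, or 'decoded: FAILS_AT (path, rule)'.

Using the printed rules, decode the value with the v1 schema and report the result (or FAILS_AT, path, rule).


each type pair in Session: writer, then reader
decode (reader v1):
  scores := {}
  contact.height := -2.5
  contact.seq := 250
  contact.active := false
  writer contact.label: no reader field; dropped
  avatar := 0xFF
  quantity := null (missing; optional => null)
  balance := 0.0
  score := 0.25
  read fails at signature under R1 (no fill)
  => FAILS_AT (signature, R1)
the other Session changes do not affect what is asked:
  added field label to record Meta: optional string, tag 14 (in v2 it sits immediately before active) -> fires no rule on Session under this dialect and leaves the result unchanged
  field active in record Meta: optional changed to required -> a verdict-level change on Session — the shown value reads the same
  field seq in record Meta: optional changed to required -> a verdict-level change on Session — the shown value reads the same

decoded: FAILS_AT (signature, R1)


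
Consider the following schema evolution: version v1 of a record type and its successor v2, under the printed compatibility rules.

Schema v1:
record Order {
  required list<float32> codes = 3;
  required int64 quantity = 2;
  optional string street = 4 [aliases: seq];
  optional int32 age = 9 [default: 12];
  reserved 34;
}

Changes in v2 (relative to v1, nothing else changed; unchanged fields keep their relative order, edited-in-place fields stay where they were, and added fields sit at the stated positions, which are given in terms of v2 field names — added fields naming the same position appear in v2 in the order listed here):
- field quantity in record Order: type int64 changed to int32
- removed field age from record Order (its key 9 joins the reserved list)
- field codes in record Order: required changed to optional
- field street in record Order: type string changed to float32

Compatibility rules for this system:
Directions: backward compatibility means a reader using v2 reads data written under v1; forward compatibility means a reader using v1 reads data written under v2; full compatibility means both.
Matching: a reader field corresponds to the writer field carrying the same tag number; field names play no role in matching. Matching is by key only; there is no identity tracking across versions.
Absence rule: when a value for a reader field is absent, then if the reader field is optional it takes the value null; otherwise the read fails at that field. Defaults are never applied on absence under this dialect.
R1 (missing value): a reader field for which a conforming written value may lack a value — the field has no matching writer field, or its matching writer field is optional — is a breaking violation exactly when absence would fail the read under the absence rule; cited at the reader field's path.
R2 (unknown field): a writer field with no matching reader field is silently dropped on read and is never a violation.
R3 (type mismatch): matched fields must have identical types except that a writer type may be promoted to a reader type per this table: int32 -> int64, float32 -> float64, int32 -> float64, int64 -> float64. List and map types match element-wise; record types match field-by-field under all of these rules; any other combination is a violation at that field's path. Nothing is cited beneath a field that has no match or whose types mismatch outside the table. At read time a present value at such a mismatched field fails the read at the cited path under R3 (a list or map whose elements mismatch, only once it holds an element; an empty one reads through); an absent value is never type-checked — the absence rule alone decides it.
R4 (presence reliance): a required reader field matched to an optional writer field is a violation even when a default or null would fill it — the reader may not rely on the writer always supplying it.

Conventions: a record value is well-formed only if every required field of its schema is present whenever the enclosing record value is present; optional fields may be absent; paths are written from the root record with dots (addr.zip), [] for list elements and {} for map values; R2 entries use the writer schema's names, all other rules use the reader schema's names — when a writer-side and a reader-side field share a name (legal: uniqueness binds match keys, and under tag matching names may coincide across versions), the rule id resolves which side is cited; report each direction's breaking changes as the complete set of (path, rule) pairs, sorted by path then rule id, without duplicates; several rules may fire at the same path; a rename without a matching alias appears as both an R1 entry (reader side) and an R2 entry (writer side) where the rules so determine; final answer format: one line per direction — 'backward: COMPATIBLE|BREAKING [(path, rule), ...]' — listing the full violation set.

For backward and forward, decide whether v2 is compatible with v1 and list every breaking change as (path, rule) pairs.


backward: BREAKING [(quantity, R3), (street, R3)]; forward: BREAKING [(codes, R1), (codes, R4), (street, R3)]

arrows below run writer -> reader for Order
backward on Order — v2 reading data written by v1:
  list<float32> -> list<float32>, writer required: codes aligns to codes
  int64 -> int32, writer required: quantity aligns to quantity
  string -> float32, writer optional: street aligns to street
  leftover writer field: age
  violation R3 at quantity
  violation R3 at street
  backward on Order therefore BREAKING (2)
forward on Order — v1 reading data written by v2:
  list<float32> -> list<float32>, writer optional: codes aligns to codes
  int32 -> int64, writer required: quantity aligns to quantity
  float32 -> string, writer optional: street aligns to street
  no writer field matches reader age
  violation R1 at codes
  violation R4 at codes
  violation R3 at street
  forward on Order therefore BREAKING (3)


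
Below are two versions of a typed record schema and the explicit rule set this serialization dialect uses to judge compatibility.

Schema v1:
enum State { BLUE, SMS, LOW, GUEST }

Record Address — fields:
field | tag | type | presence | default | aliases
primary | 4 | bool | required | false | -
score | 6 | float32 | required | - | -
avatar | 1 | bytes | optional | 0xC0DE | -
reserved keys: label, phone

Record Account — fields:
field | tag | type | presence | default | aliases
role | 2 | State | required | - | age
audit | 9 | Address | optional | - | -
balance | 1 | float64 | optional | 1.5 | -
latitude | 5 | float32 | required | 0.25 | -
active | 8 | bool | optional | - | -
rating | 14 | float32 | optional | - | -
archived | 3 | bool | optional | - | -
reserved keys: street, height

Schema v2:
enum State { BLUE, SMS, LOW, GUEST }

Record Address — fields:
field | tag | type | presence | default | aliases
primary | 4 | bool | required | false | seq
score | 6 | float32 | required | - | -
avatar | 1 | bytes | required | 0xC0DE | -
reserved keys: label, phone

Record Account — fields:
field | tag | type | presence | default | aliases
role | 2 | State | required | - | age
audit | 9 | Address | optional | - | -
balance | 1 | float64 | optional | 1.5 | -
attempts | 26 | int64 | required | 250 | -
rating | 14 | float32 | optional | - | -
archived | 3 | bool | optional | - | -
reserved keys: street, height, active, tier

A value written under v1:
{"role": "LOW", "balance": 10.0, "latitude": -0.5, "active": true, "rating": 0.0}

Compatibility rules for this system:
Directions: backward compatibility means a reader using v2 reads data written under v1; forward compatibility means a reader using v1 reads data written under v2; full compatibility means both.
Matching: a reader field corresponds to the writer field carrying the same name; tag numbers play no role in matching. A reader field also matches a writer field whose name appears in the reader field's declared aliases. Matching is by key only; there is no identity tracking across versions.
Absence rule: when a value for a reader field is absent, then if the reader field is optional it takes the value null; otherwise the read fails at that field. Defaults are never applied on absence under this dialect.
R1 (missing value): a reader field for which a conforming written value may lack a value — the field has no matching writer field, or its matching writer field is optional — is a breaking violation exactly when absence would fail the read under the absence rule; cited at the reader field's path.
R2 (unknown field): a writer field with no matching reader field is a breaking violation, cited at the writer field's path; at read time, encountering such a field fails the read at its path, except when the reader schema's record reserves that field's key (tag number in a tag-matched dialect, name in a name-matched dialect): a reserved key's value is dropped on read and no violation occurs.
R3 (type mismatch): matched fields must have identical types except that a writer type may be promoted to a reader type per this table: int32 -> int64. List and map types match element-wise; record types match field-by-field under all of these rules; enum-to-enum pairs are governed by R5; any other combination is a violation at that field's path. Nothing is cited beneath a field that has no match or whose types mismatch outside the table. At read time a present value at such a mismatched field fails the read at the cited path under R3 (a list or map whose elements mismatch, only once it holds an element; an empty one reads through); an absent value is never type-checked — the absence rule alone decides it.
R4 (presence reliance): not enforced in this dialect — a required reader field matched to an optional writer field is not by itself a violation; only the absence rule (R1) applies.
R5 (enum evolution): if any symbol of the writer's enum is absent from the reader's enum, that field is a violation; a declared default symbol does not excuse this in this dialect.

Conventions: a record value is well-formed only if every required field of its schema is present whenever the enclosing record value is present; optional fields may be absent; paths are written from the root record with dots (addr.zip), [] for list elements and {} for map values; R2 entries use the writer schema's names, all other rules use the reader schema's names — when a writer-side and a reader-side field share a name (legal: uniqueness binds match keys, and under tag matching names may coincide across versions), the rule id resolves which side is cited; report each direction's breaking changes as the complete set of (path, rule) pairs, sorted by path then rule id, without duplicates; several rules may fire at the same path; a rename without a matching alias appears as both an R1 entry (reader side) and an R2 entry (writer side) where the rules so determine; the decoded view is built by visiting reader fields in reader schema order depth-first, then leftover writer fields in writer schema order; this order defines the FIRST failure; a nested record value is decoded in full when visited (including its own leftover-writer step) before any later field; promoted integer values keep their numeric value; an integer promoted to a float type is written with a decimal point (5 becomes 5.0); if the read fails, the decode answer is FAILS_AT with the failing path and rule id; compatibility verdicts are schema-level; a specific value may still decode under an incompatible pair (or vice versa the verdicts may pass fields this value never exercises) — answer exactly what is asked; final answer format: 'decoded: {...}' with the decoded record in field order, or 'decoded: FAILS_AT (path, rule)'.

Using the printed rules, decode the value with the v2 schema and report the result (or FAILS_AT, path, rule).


decoded: FAILS_AT (attempts, R1)

arrows below run writer -> reader for Account
migrating the Account value to v2:
  role := "LOW"
  audit := null (absent, optional -> null)
  balance := 10.0
  read fails at attempts under R1 (no fill)
  => FAILS_AT (attempts, R1)
the other Account changes do not affect what is asked:
  field avatar in record Address: optional changed to required -> shifts the Account verdicts, not this decode
  removed field active from record Account (its key "active" joins the reserved list) -> inert under this dialect — no rule fires on Account and the result does not move
  removed field latitude from record Account -> shifts the Account verdicts, not this decode


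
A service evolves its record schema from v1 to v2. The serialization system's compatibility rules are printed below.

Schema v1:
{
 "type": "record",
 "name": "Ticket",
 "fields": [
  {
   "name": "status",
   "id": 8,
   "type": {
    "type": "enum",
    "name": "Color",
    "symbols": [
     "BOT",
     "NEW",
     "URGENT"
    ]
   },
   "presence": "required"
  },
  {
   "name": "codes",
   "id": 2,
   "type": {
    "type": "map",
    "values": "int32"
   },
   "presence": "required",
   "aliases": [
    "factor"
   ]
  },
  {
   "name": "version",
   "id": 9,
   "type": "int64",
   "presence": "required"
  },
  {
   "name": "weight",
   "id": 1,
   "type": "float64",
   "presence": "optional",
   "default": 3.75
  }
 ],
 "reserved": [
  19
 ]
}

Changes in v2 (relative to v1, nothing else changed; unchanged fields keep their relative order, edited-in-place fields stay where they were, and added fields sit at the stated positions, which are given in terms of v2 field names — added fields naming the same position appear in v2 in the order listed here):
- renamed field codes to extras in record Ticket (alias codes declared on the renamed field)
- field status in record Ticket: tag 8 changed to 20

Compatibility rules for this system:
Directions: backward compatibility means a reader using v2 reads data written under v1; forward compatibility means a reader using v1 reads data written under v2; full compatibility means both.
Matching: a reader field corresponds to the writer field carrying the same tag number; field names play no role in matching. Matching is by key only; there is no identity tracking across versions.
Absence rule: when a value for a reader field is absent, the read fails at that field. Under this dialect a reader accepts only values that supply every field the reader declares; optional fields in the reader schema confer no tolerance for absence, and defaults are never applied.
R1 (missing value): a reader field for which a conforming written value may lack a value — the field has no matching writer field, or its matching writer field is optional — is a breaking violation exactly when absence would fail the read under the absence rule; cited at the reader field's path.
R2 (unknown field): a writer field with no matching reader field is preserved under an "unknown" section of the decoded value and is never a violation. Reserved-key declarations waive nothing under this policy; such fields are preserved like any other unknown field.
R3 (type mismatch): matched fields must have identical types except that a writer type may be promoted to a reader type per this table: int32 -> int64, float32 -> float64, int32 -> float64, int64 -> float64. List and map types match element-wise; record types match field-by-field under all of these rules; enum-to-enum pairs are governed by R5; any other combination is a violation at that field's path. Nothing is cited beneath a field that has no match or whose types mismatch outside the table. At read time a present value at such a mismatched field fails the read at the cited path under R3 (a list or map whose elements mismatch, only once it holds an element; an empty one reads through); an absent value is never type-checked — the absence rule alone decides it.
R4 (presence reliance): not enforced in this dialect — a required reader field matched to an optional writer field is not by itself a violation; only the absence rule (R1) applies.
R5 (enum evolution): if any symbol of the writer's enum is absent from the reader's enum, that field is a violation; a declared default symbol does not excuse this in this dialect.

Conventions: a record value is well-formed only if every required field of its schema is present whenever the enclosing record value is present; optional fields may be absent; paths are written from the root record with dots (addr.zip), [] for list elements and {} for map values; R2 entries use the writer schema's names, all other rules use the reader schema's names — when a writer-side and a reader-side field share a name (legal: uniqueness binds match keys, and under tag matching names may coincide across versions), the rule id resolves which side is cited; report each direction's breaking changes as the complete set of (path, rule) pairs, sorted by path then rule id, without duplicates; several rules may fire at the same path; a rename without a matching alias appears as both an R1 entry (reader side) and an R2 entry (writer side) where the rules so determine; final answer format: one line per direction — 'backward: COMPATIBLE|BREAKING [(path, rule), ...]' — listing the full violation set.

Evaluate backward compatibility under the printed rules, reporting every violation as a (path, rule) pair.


backward: BREAKING [(status, R1), (weight, R1)]

the writer's type comes first in each Ticket pair
backward on Ticket — v2 reading data written by v1:
  status: no writer match
  writer required, map<string, int32> -> map<string, int32>: reader extras maps from writer codes
  writer required, int64 -> int64: reader version maps from writer version
  writer optional, float64 -> float64: reader weight maps from writer weight
  leftover writer field: status
  violation R1 at status
  violation R1 at weight
  backward on Ticket therefore BREAKING (2)
the rest of the Ticket diff is inert for this question:
  renamed field codes to extras in record Ticket (alias codes declared on the renamed field) -> fires no rule on Ticket, leaving the asked answer as it is


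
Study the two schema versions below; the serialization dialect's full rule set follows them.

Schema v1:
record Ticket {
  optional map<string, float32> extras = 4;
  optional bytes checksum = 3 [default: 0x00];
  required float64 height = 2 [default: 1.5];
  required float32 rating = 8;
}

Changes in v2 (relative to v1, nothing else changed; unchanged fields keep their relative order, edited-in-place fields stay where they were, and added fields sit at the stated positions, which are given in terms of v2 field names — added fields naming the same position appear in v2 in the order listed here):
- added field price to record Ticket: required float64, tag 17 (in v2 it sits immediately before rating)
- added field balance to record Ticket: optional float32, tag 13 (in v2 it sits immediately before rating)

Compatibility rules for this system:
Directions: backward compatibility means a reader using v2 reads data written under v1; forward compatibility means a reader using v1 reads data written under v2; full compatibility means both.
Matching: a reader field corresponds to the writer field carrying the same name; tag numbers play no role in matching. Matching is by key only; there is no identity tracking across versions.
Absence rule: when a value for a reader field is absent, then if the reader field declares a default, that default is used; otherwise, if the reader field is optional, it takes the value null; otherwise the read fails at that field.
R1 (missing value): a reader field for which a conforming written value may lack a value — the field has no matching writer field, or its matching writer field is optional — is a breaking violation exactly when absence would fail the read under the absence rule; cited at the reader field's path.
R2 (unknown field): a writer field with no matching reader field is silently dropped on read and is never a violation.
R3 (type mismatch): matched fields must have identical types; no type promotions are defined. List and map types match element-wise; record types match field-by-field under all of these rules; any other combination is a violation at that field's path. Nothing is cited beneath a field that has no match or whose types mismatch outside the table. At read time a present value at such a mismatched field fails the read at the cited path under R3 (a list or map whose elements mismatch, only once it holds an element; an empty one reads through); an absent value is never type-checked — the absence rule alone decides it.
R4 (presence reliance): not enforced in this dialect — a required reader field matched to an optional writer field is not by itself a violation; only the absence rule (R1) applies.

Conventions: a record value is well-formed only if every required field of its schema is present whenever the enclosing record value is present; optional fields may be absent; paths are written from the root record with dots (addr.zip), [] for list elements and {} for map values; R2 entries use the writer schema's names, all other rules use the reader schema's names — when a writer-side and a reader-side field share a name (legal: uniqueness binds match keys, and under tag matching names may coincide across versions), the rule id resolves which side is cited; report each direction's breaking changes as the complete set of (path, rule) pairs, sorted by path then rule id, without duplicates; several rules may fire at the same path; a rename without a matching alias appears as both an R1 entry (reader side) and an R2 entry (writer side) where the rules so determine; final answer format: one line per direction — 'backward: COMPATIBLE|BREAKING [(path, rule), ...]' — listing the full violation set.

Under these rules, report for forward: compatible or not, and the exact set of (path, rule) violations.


forward: COMPATIBLE []

in Ticket below, arrows point writer -> reader
checking forward for Ticket: reader v1 against writer v2:
  extras <- extras (map<string, float32> -> map<string, float32>, writer optional)
  checksum <- checksum (bytes -> bytes, writer optional)
  height <- height (float64 -> float64, writer required)
  rating <- rating (float32 -> float32, writer required)
  price (writer side), unknown to reader
  balance (writer side), unknown to reader
  => forward: COMPATIBLE
remaining Ticket differences; none change what is asked:
  added field balance to record Ticket: optional float32, tag 13 (in v2 it sits immediately before rating) -> no rule fires on it in Ticket's dialect; the asked verdict holds
  added field price to record Ticket: required float64, tag 17 (in v2 it sits immediately before rating) -> matters only for Ticket's backward compatibility — outside the asked direction


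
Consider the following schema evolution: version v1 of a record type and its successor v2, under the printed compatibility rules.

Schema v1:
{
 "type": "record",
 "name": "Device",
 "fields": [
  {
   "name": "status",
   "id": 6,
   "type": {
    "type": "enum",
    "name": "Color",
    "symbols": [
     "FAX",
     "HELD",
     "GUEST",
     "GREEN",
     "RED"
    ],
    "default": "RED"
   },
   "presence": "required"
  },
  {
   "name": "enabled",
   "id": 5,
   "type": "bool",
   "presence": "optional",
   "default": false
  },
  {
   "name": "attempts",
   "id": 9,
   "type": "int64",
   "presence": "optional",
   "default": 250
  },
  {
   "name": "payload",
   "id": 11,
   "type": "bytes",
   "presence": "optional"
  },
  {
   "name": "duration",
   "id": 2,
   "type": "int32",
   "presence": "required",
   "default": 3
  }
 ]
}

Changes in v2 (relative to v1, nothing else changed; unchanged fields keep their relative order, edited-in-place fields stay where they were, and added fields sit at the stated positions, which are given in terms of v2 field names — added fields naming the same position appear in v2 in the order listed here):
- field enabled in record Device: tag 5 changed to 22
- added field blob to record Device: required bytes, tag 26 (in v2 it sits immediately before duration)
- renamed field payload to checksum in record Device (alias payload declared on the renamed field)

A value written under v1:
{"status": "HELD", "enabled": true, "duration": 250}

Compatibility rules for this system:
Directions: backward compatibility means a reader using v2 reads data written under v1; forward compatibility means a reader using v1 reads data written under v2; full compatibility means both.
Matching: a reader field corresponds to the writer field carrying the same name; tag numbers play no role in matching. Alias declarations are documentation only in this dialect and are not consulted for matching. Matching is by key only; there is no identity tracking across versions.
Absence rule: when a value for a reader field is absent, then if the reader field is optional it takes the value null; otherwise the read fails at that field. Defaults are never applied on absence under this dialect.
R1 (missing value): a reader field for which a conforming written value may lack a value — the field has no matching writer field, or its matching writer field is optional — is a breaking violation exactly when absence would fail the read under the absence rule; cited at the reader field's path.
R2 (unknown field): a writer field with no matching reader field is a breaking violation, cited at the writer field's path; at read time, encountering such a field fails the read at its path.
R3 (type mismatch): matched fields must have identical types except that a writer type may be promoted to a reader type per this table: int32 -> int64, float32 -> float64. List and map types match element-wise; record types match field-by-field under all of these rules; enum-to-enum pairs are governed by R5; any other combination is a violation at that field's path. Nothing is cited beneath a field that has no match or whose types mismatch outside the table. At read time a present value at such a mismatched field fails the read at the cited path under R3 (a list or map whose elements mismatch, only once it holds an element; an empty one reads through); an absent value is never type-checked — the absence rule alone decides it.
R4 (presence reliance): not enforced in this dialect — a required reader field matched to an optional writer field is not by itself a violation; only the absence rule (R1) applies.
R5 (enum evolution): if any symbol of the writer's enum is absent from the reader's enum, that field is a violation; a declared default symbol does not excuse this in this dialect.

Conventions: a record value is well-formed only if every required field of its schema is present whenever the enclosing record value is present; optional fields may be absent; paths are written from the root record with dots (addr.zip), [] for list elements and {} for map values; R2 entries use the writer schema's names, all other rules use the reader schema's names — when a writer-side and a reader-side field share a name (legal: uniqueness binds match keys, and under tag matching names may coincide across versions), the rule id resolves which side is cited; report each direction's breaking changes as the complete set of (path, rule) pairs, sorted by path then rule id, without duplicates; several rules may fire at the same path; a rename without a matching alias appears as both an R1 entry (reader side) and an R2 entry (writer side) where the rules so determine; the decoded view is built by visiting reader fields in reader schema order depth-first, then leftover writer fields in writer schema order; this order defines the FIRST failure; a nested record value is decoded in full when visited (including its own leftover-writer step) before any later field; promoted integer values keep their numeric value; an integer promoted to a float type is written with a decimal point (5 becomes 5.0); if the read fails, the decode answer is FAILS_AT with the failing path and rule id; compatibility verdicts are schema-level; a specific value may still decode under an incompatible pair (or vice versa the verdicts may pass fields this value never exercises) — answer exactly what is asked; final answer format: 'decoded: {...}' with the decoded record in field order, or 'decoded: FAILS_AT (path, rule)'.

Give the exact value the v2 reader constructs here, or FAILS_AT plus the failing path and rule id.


in Device below, arrows point writer -> reader
decode (reader v2):
  status := "HELD"
  enabled := true
  attempts := null (not supplied -> null)
  checksum := null (not supplied -> null)
  read fails at blob under R1 (no fill)
  => FAILS_AT (blob, R1)
diffs on Device not affecting the asked answer:
  field enabled in record Device: tag 5 changed to 22 -> inert under this dialect — no rule fires on Device and the result does not move
  renamed field payload to checksum in record Device (alias payload declared on the renamed field) -> a verdict-level change on Device — the shown value reads the same

decoded: FAILS_AT (blob, R1)
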